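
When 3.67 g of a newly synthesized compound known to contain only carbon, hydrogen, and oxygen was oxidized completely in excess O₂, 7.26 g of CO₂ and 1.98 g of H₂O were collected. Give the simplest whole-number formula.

mol C = 7.26 g CO₂ ÷ 44.009 g/mol = 0.1650 mol
mol H = 2 × 1.98 g H₂O ÷ 18.015 g/mol = 0.2198 mol
mass O = 3.67 − (1.981 + 0.2216) = 1.467 g → mol O = 1.467 ÷ 15.999 = 0.09169 mol
Divide by the smallest (0.09169 mol): C 1.799, H 2.397, O 1.000
Multiplying each by 5 gives whole numbers: C 9.00, H 11.99, O 5.00

C9H12O5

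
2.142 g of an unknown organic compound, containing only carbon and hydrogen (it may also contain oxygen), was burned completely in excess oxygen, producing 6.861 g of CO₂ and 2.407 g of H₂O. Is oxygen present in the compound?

mol C = 6.861 g CO₂ ÷ 44.009 g/mol = 0.15590 mol
mol H = 2 × 2.407 g H₂O ÷ 18.015 g/mol = 0.26722 mol
C and H together account for 2.1419 g — essentially the entire 2.142 g sample — so the compound contains no oxygen.

no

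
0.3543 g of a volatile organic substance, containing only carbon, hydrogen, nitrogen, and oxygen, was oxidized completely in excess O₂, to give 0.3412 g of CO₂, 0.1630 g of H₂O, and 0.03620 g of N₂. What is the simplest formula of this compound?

C3H7NO5

mol C = 0.3412 g CO₂ ÷ 44.009 g/mol = 0.0077530 mol
mol H = 2 × 0.1630 g H₂O ÷ 18.015 g/mol = 0.018096 mol
mol N = 2 × 0.03620 g N₂ ÷ 28.014 g/mol = 0.0025844 mol
mass O = 0.3543 − (0.093121 + 0.018241 + 0.036200) = 0.20674 g → mol O = 0.20674 ÷ 15.999 = 0.012922 mol
Divide by the smallest (0.0025844 mol): C 3.000, H 7.002, N 1.000, O 5.000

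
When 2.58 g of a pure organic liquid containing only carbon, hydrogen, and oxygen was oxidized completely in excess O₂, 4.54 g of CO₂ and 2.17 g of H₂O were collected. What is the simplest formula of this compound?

mol C = 4.54 g CO₂ ÷ 44.009 g/mol = 0.1032 mol
mol H = 2 × 2.17 g H₂O ÷ 18.015 g/mol = 0.2409 mol
mass O = 2.58 − (1.239 + 0.2428) = 1.098 g → mol O = 1.098 ÷ 15.999 = 0.06864 mol
Divide by the smallest (0.06864 mol): C 1.503, H 3.510, O 1.000
Multiplying each by 2 gives whole numbers: C 3.01, H 7.02, O 2.00

C3H7O2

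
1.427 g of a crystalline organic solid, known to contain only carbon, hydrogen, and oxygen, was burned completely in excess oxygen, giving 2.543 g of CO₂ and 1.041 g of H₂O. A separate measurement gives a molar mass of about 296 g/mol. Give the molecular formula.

C12H24O8

mol C = 2.543 g CO₂ ÷ 44.009 g/mol = 0.057784 mol
mol H = 2 × 1.041 g H₂O ÷ 18.015 g/mol = 0.11557 mol
mass O = 1.427 − (0.69404 + 0.11649) = 0.61647 g → mol O = 0.61647 ÷ 15.999 = 0.038532 mol
Divide by the smallest (0.038532 mol): C 1.500, H 2.999, O 1.000
Multiplying each by 2 gives whole numbers: C 3.00, H 6.00, O 2.00
Empirical formula: C3H6O2
Empirical-formula mass = 74.08 g/mol; 296 ÷ 74.08 ≈ 4, so the molecular formula is C12H24O8.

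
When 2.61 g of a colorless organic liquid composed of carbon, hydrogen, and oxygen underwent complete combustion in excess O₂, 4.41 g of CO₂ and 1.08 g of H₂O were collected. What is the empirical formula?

mol C = 4.41 g CO₂ ÷ 44.009 g/mol = 0.1002 mol
mol H = 2 × 1.08 g H₂O ÷ 18.015 g/mol = 0.1199 mol
mass O = 2.61 − (1.204 + 0.1209) = 1.286 g → mol O = 1.286 ÷ 15.999 = 0.08035 mol
Divide by the smallest (0.08035 mol): C 1.247, H 1.492, O 1.000
Multiplying each by 4 gives whole numbers: C 4.99, H 5.97, O 4.00

C5H6O4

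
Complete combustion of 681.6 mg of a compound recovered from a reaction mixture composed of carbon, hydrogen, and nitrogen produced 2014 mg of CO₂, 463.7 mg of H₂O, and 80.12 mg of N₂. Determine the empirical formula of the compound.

C8H9N

mol C = 2.014 g CO₂ ÷ 44.009 g/mol = 0.045763 mol
mol H = 2 × 0.4637 g H₂O ÷ 18.015 g/mol = 0.051479 mol
mol N = 2 × 0.08012 g N₂ ÷ 28.014 g/mol = 0.0057200 mol
Divide by the smallest (0.0057200 mol): C 8.001, H 9.000, N 1.000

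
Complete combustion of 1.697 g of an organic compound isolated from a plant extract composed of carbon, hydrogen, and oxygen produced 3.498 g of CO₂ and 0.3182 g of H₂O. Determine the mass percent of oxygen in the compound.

41.64%

mol C = 3.498 g CO₂ ÷ 44.009 g/mol = 0.079484 mol
mol H = 2 × 0.3182 g H₂O ÷ 18.015 g/mol = 0.035326 mol
mass O = 1.697 − (0.95468 + 0.035609) = 0.70671 g → mol O = 0.70671 ÷ 15.999 = 0.044172 mol
mass % O = 0.70671 g ÷ 1.697 g × 100%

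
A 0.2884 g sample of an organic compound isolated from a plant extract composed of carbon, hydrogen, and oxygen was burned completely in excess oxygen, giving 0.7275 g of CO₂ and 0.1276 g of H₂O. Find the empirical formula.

mol C = 0.7275 g CO₂ ÷ 44.009 g/mol = 0.016531 mol
mol H = 2 × 0.1276 g H₂O ÷ 18.015 g/mol = 0.014166 mol
mass O = 0.2884 − (0.19855 + 0.014279) = 0.075570 g → mol O = 0.075570 ÷ 15.999 = 0.0047234 mol
Divide by the smallest (0.0047234 mol): C 3.500, H 2.999, O 1.000
Multiplying each by 2 gives whole numbers: C 7.00, H 6.00, O 2.00

C7H6O2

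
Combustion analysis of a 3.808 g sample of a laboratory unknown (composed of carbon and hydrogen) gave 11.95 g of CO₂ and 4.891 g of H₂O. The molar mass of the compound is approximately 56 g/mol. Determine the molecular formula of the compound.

mol C = 11.95 g CO₂ ÷ 44.009 g/mol = 0.27154 mol
mol H = 2 × 4.891 g H₂O ÷ 18.015 g/mol = 0.54299 mol
Divide by the smallest (0.27154 mol): C 1.000, H 2.000
Empirical formula: CH2
Empirical-formula mass = 14.03 g/mol; 56 ÷ 14.03 ≈ 4, so the molecular formula is C4H8.

C4H8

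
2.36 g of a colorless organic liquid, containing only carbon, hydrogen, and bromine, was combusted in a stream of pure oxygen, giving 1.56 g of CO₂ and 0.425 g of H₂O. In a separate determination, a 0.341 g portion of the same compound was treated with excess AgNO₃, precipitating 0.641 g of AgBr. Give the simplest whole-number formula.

mol C = 1.56 g CO₂ ÷ 44.009 g/mol = 0.03545 mol
mol H = 2 × 0.425 g H₂O ÷ 18.015 g/mol = 0.04718 mol
From the AgBr data: mol Br per gram of compound = (0.641 ÷ 187.772) ÷ 0.341 = 0.01001 mol/g, so in the 2.36 g combustion sample mol Br = 0.02363 mol
Divide by the smallest (0.02363 mol): C 1.500, H 1.997, Br 1.000
Multiplying each by 2 gives whole numbers: C 3.00, H 3.99, Br 2.00

C3H4Br2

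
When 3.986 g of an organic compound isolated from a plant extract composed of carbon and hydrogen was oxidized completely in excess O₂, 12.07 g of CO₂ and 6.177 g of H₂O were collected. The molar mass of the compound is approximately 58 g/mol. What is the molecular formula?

mol C = 12.07 g CO₂ ÷ 44.009 g/mol = 0.27426 mol
mol H = 2 × 6.177 g H₂O ÷ 18.015 g/mol = 0.68576 mol
Divide by the smallest (0.27426 mol): C 1.000, H 2.500
Multiplying each by 2 gives whole numbers: C 2.00, H 5.00
Empirical formula: C2H5
Empirical-formula mass = 29.06 g/mol; 58 ÷ 29.06 ≈ 2, so the molecular formula is C4H10.

C4H10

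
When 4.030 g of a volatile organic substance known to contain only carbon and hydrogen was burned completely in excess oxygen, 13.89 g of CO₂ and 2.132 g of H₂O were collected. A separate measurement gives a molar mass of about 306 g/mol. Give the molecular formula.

C24H18

mol C = 13.89 g CO₂ ÷ 44.009 g/mol = 0.31562 mol
mol H = 2 × 2.132 g H₂O ÷ 18.015 g/mol = 0.23669 mol
Divide by the smallest (0.23669 mol): C 1.333, H 1.000
Multiplying each by 3 gives whole numbers: C 4.00, H 3.00
Empirical formula: C4H3
Empirical-formula mass = 51.07 g/mol; 306 ÷ 51.07 ≈ 6, so the molecular formula is C24H18.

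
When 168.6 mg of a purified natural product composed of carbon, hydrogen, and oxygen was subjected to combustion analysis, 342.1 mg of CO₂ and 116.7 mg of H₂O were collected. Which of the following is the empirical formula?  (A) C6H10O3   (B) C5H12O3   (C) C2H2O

mol C = 0.3421 g CO₂ ÷ 44.009 g/mol = 0.0077734 mol
mol H = 2 × 0.1167 g H₂O ÷ 18.015 g/mol = 0.012956 mol
mass O = 0.1686 − (0.093366 + 0.013060) = 0.062174 g → mol O = 0.062174 ÷ 15.999 = 0.0038861 mol
Divide by the smallest (0.0038861 mol): C 2.000, H 3.334, O 1.000
Multiplying each by 3 gives whole numbers: C 6.00, H 10.00, O 3.00

(A) C6H10O3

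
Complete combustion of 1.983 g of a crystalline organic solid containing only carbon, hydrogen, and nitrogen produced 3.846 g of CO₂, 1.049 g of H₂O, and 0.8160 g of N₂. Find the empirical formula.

C3H4N2

mol C = 3.846 g CO₂ ÷ 44.009 g/mol = 0.087391 mol
mol H = 2 × 1.049 g H₂O ÷ 18.015 g/mol = 0.11646 mol
mol N = 2 × 0.8160 g N₂ ÷ 28.014 g/mol = 0.058257 mol
Divide by the smallest (0.058257 mol): C 1.500, H 1.999, N 1.000
Multiplying each by 2 gives whole numbers: C 3.00, H 4.00, N 2.00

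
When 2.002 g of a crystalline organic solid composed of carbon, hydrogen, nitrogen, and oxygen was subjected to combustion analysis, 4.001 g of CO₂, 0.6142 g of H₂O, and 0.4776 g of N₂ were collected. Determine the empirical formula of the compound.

C8H6N3O2

mol C = 4.001 g CO₂ ÷ 44.009 g/mol = 0.090913 mol
mol H = 2 × 0.6142 g H₂O ÷ 18.015 g/mol = 0.068188 mol
mol N = 2 × 0.4776 g N₂ ÷ 28.014 g/mol = 0.034097 mol
mass O = 2.002 − (1.0920 + 0.068733 + 0.47760) = 0.36371 g → mol O = 0.36371 ÷ 15.999 = 0.022733 mol
Divide by the smallest (0.022733 mol): C 3.999, H 2.999, N 1.500, O 1.000
Multiplying each by 2 gives whole numbers: C 8.00, H 6.00, N 3.00, O 2.00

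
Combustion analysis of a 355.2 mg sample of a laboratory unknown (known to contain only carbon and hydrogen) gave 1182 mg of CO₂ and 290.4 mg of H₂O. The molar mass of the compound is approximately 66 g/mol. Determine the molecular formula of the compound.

C5H6

mol C = 1.182 g CO₂ ÷ 44.009 g/mol = 0.026858 mol
mol H = 2 × 0.2904 g H₂O ÷ 18.015 g/mol = 0.032240 mol
Divide by the smallest (0.026858 mol): C 1.000, H 1.200
Multiplying each by 5 gives whole numbers: C 5.00, H 6.00
Empirical formula: C5H6
Empirical-formula mass = 66.10 g/mol; 66 ÷ 66.10 ≈ 1, so the molecular formula is C5H6.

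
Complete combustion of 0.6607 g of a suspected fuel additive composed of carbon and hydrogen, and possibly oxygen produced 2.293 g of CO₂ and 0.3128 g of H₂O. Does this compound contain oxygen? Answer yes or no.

no

mol C = 2.293 g CO₂ ÷ 44.009 g/mol = 0.052103 mol
mol H = 2 × 0.3128 g H₂O ÷ 18.015 g/mol = 0.034727 mol
C and H together account for 0.66081 g — essentially the entire 0.6607 g sample — so the compound contains no oxygen.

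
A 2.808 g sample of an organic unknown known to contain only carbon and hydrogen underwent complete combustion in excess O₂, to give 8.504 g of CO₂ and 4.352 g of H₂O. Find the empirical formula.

mol C = 8.504 g CO₂ ÷ 44.009 g/mol = 0.19323 mol
mol H = 2 × 4.352 g H₂O ÷ 18.015 g/mol = 0.48315 mol
Divide by the smallest (0.19323 mol): C 1.000, H 2.500
Multiplying each by 2 gives whole numbers: C 2.00, H 5.00

C2H5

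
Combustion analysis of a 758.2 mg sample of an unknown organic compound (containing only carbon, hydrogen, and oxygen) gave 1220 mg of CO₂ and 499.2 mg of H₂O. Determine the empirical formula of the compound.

C6H12O5

mol C = 1.220 g CO₂ ÷ 44.009 g/mol = 0.027722 mol
mol H = 2 × 0.4992 g H₂O ÷ 18.015 g/mol = 0.055420 mol
mass O = 0.7582 − (0.33296 + 0.055864) = 0.36937 g → mol O = 0.36937 ÷ 15.999 = 0.023087 mol
Divide by the smallest (0.023087 mol): C 1.201, H 2.400, O 1.000
Multiplying each by 5 gives whole numbers: C 6.00, H 12.00, O 5.00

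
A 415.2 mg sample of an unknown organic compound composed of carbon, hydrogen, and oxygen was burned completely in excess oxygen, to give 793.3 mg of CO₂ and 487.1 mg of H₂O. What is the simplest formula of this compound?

mol C = 0.7933 g CO₂ ÷ 44.009 g/mol = 0.018026 mol
mol H = 2 × 0.4871 g H₂O ÷ 18.015 g/mol = 0.054077 mol
mass O = 0.4152 − (0.21651 + 0.054510) = 0.14418 g → mol O = 0.14418 ÷ 15.999 = 0.0090119 mol
Divide by the smallest (0.0090119 mol): C 2.000, H 6.001, O 1.000

C2H6O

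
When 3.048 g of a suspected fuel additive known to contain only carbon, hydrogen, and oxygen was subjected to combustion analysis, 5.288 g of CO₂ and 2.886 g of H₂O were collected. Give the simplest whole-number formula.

mol C = 5.288 g CO₂ ÷ 44.009 g/mol = 0.12016 mol
mol H = 2 × 2.886 g H₂O ÷ 18.015 g/mol = 0.32040 mol
mass O = 3.048 − (1.4432 + 0.32296) = 1.2818 g → mol O = 1.2818 ÷ 15.999 = 0.080119 mol
Divide by the smallest (0.080119 mol): C 1.500, H 3.999, O 1.000
Multiplying each by 2 gives whole numbers: C 3.00, H 8.00, O 2.00

C3H8O2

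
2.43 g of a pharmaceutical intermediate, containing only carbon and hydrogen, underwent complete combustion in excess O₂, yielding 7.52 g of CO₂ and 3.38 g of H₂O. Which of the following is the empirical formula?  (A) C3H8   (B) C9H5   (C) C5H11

mol C = 7.52 g CO₂ ÷ 44.009 g/mol = 0.1709 mol
mol H = 2 × 3.38 g H₂O ÷ 18.015 g/mol = 0.3752 mol
Divide by the smallest (0.1709 mol): C 1.000, H 2.196
Multiplying each by 5 gives whole numbers: C 5.00, H 10.98

(C) C5H11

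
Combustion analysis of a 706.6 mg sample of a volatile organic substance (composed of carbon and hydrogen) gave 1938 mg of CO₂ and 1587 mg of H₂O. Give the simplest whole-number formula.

CH4

mol C = 1.938 g CO₂ ÷ 44.009 g/mol = 0.044036 mol
mol H = 2 × 1.587 g H₂O ÷ 18.015 g/mol = 0.17619 mol
Divide by the smallest (0.044036 mol): C 1.000, H 4.001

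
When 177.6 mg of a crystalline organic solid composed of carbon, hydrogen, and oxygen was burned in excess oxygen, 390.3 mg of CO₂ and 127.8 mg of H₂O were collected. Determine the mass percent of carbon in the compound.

59.98%

mol C = 0.3903 g CO₂ ÷ 44.009 g/mol = 0.0088686 mol
mol H = 2 × 0.1278 g H₂O ÷ 18.015 g/mol = 0.014188 mol
mass O = 0.1776 − (0.10652 + 0.014302) = 0.056777 g → mol O = 0.056777 ÷ 15.999 = 0.0035488 mol
mass % C = 0.10652 g ÷ 0.1776 g × 100%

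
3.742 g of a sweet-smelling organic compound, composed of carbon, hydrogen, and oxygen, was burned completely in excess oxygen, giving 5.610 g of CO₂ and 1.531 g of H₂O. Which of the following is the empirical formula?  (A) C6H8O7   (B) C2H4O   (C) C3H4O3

mol C = 5.610 g CO₂ ÷ 44.009 g/mol = 0.12747 mol
mol H = 2 × 1.531 g H₂O ÷ 18.015 g/mol = 0.16997 mol
mass O = 3.742 − (1.5311 + 0.17133) = 2.0396 g → mol O = 2.0396 ÷ 15.999 = 0.12748 mol
Divide by the smallest (0.12747 mol): C 1.000, H 1.333, O 1.000
Multiplying each by 3 gives whole numbers: C 3.00, H 4.00, O 3.00

(C) C3H4O3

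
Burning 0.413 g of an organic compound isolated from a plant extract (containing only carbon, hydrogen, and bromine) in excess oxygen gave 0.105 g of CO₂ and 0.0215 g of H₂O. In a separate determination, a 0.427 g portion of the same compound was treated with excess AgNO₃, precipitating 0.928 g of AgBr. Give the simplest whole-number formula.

CHBr2

mol C = 0.105 g CO₂ ÷ 44.009 g/mol = 0.002386 mol
mol H = 2 × 0.0215 g H₂O ÷ 18.015 g/mol = 0.002387 mol
From the AgBr data: mol Br per gram of compound = (0.928 ÷ 187.772) ÷ 0.427 = 0.01157 mol/g, so in the 0.413 g combustion sample mol Br = 0.004780 mol
Divide by the smallest (0.002386 mol): C 1.000, H 1.000, Br 2.004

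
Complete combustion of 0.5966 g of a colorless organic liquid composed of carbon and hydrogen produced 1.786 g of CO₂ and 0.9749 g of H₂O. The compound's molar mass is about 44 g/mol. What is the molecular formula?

mol C = 1.786 g CO₂ ÷ 44.009 g/mol = 0.040583 mol
mol H = 2 × 0.9749 g H₂O ÷ 18.015 g/mol = 0.10823 mol
Divide by the smallest (0.040583 mol): C 1.000, H 2.667
Multiplying each by 3 gives whole numbers: C 3.00, H 8.00
Empirical formula: C3H8
Empirical-formula mass = 44.10 g/mol; 44 ÷ 44.10 ≈ 1, so the molecular formula is C3H8.

C3H8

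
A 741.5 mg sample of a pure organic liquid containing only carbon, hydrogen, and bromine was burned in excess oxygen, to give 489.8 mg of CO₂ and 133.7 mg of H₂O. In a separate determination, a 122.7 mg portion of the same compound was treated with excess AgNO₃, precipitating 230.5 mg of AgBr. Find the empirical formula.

C3H4Br2

mol C = 0.4898 g CO₂ ÷ 44.009 g/mol = 0.011130 mol
mol H = 2 × 0.1337 g H₂O ÷ 18.015 g/mol = 0.014843 mol
From the AgBr data: mol Br per gram of compound = (0.2305 ÷ 187.772) ÷ 0.1227 = 0.010005 mol/g, so in the 0.7415 g combustion sample mol Br = 0.0074183 mol
Divide by the smallest (0.0074183 mol): C 1.500, H 2.001, Br 1.000
Multiplying each by 2 gives whole numbers: C 3.00, H 4.00, Br 2.00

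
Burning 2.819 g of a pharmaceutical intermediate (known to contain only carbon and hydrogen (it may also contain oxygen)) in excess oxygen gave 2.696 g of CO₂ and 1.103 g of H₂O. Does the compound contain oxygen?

mol C = 2.696 g CO₂ ÷ 44.009 g/mol = 0.061260 mol
mol H = 2 × 1.103 g H₂O ÷ 18.015 g/mol = 0.12245 mol
C and H account for only 0.85923 g of the 2.819 g sample; the remaining 1.9598 g must be oxygen.

yes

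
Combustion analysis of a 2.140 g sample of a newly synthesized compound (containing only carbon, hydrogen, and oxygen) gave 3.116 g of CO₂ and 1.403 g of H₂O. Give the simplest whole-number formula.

C5H11O5

mol C = 3.116 g CO₂ ÷ 44.009 g/mol = 0.070804 mol
mol H = 2 × 1.403 g H₂O ÷ 18.015 g/mol = 0.15576 mol
mass O = 2.140 − (0.85042 + 0.15701) = 1.1326 g → mol O = 1.1326 ÷ 15.999 = 0.070790 mol
Divide by the smallest (0.070790 mol): C 1.000, H 2.200, O 1.000
Multiplying each by 5 gives whole numbers: C 5.00, H 11.00, O 5.00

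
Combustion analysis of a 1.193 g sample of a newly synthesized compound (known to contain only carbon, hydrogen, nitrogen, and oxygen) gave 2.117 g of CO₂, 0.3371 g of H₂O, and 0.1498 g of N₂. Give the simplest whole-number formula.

mol C = 2.117 g CO₂ ÷ 44.009 g/mol = 0.048104 mol
mol H = 2 × 0.3371 g H₂O ÷ 18.015 g/mol = 0.037424 mol
mol N = 2 × 0.1498 g N₂ ÷ 28.014 g/mol = 0.010695 mol
mass O = 1.193 − (0.57777 + 0.037724 + 0.14980) = 0.42770 g → mol O = 0.42770 ÷ 15.999 = 0.026733 mol
Divide by the smallest (0.010695 mol): C 4.498, H 3.499, N 1.000, O 2.500
Multiplying each by 2 gives whole numbers: C 9.00, H 7.00, N 2.00, O 5.00

C9H7N2O5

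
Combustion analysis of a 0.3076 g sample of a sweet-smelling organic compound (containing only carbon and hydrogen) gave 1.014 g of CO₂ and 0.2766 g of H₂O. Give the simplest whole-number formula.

C3H4

mol C = 1.014 g CO₂ ÷ 44.009 g/mol = 0.023041 mol
mol H = 2 × 0.2766 g H₂O ÷ 18.015 g/mol = 0.030708 mol
Divide by the smallest (0.023041 mol): C 1.000, H 1.333
Multiplying each by 3 gives whole numbers: C 3.00, H 4.00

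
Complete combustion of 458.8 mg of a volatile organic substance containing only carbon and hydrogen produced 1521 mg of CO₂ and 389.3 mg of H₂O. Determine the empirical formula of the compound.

C4H5

mol C = 1.521 g CO₂ ÷ 44.009 g/mol = 0.034561 mol
mol H = 2 × 0.3893 g H₂O ÷ 18.015 g/mol = 0.043220 mol
Divide by the smallest (0.034561 mol): C 1.000, H 1.251
Multiplying each by 4 gives whole numbers: C 4.00, H 5.00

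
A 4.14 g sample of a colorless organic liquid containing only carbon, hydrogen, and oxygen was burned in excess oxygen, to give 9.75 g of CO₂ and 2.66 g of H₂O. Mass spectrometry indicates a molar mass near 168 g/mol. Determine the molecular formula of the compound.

C9H12O3

mol C = 9.75 g CO₂ ÷ 44.009 g/mol = 0.2215 mol
mol H = 2 × 2.66 g H₂O ÷ 18.015 g/mol = 0.2953 mol
mass O = 4.14 − (2.661 + 0.2977) = 1.181 g → mol O = 1.181 ÷ 15.999 = 0.07384 mol
Divide by the smallest (0.07384 mol): C 3.000, H 3.999, O 1.000
Empirical formula: C3H4O
Empirical-formula mass = 56.06 g/mol; 168 ÷ 56.06 ≈ 3, so the molecular formula is C9H12O3.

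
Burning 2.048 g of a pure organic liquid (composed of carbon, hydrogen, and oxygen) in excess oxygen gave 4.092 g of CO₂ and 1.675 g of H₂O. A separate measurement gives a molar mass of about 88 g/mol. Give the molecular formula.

mol C = 4.092 g CO₂ ÷ 44.009 g/mol = 0.092981 mol
mol H = 2 × 1.675 g H₂O ÷ 18.015 g/mol = 0.18596 mol
mass O = 2.048 − (1.1168 + 0.18744) = 0.74376 g → mol O = 0.74376 ÷ 15.999 = 0.046488 mol
Divide by the smallest (0.046488 mol): C 2.000, H 4.000, O 1.000
Empirical formula: C2H4O
Empirical-formula mass = 44.05 g/mol; 88 ÷ 44.05 ≈ 2, so the molecular formula is C4H8O2.

C4H8O2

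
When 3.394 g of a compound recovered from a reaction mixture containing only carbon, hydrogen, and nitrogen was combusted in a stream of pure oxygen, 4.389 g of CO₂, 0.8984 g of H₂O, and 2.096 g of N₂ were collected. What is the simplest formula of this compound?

mol C = 4.389 g CO₂ ÷ 44.009 g/mol = 0.099730 mol
mol H = 2 × 0.8984 g H₂O ÷ 18.015 g/mol = 0.099739 mol
mol N = 2 × 2.096 g N₂ ÷ 28.014 g/mol = 0.14964 mol
Divide by the smallest (0.099730 mol): C 1.000, H 1.000, N 1.500
Multiplying each by 2 gives whole numbers: C 2.00, H 2.00, N 3.00

C2H2N3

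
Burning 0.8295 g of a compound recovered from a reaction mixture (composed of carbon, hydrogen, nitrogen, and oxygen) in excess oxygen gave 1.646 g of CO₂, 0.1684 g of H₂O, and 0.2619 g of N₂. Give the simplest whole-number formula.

mol C = 1.646 g CO₂ ÷ 44.009 g/mol = 0.037401 mol
mol H = 2 × 0.1684 g H₂O ÷ 18.015 g/mol = 0.018696 mol
mol N = 2 × 0.2619 g N₂ ÷ 28.014 g/mol = 0.018698 mol
mass O = 0.8295 − (0.44923 + 0.018845 + 0.26190) = 0.099526 g → mol O = 0.099526 ÷ 15.999 = 0.0062208 mol
Divide by the smallest (0.0062208 mol): C 6.012, H 3.005, N 3.006, O 1.000

C6H3N3O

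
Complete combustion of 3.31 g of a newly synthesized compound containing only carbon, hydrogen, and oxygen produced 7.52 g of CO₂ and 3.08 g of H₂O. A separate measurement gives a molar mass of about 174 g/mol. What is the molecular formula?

mol C = 7.52 g CO₂ ÷ 44.009 g/mol = 0.1709 mol
mol H = 2 × 3.08 g H₂O ÷ 18.015 g/mol = 0.3419 mol
mass O = 3.31 − (2.052 + 0.3447) = 0.9130 g → mol O = 0.9130 ÷ 15.999 = 0.05706 mol
Divide by the smallest (0.05706 mol): C 2.994, H 5.992, O 1.000
Empirical formula: C3H6O
Empirical-formula mass = 58.08 g/mol; 174 ÷ 58.08 ≈ 3, so the molecular formula is C9H18O3.

C9H18O3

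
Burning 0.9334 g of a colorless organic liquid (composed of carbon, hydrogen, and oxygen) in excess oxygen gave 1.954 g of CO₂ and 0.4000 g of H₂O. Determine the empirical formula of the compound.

mol C = 1.954 g CO₂ ÷ 44.009 g/mol = 0.044400 mol
mol H = 2 × 0.4000 g H₂O ÷ 18.015 g/mol = 0.044407 mol
mass O = 0.9334 − (0.53329 + 0.044763) = 0.35535 g → mol O = 0.35535 ÷ 15.999 = 0.022211 mol
Divide by the smallest (0.022211 mol): C 1.999, H 1.999, O 1.000

C2H2O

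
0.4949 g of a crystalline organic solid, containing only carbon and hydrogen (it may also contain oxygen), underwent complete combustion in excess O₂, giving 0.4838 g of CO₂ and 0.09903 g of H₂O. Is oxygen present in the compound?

mol C = 0.4838 g CO₂ ÷ 44.009 g/mol = 0.010993 mol
mol H = 2 × 0.09903 g H₂O ÷ 18.015 g/mol = 0.010994 mol
C and H account for only 0.14312 g of the 0.4949 g sample; the remaining 0.35178 g must be oxygen.

yes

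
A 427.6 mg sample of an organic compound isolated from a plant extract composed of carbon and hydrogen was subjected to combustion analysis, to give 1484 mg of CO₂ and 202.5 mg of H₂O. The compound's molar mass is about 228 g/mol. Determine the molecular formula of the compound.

mol C = 1.484 g CO₂ ÷ 44.009 g/mol = 0.033720 mol
mol H = 2 × 0.2025 g H₂O ÷ 18.015 g/mol = 0.022481 mol
Divide by the smallest (0.022481 mol): C 1.500, H 1.000
Multiplying each by 2 gives whole numbers: C 3.00, H 2.00
Empirical formula: C3H2
Empirical-formula mass = 38.05 g/mol; 228 ÷ 38.05 ≈ 6, so the molecular formula is C18H12.

C18H12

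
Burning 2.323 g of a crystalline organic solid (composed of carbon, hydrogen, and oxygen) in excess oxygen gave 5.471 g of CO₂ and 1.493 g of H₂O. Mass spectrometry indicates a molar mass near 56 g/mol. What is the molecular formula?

mol C = 5.471 g CO₂ ÷ 44.009 g/mol = 0.12432 mol
mol H = 2 × 1.493 g H₂O ÷ 18.015 g/mol = 0.16575 mol
mass O = 2.323 − (1.4932 + 0.16708) = 0.66277 g → mol O = 0.66277 ÷ 15.999 = 0.041426 mol
Divide by the smallest (0.041426 mol): C 3.001, H 4.001, O 1.000
Empirical formula: C3H4O
Empirical-formula mass = 56.06 g/mol; 56 ÷ 56.06 ≈ 1, so the molecular formula is C3H4O.

C3H4O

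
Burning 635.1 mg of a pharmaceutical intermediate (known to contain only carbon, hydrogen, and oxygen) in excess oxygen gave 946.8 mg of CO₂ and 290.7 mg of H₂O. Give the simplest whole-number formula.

C2H3O2

mol C = 0.9468 g CO₂ ÷ 44.009 g/mol = 0.021514 mol
mol H = 2 × 0.2907 g H₂O ÷ 18.015 g/mol = 0.032273 mol
mass O = 0.6351 − (0.25840 + 0.032531) = 0.34417 g → mol O = 0.34417 ÷ 15.999 = 0.021512 mol
Divide by the smallest (0.021512 mol): C 1.000, H 1.500, O 1.000
Multiplying each by 2 gives whole numbers: C 2.00, H 3.00, O 2.00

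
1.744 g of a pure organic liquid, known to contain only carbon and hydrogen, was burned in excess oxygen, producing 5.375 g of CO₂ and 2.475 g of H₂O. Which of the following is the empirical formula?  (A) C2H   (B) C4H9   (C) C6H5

(B) C4H9

mol C = 5.375 g CO₂ ÷ 44.009 g/mol = 0.12213 mol
mol H = 2 × 2.475 g H₂O ÷ 18.015 g/mol = 0.27477 mol
Divide by the smallest (0.12213 mol): C 1.000, H 2.250
Multiplying each by 4 gives whole numbers: C 4.00, H 9.00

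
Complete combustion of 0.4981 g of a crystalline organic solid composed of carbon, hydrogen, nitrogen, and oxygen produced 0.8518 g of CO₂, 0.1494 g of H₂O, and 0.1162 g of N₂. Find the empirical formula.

C7H6N3O3

mol C = 0.8518 g CO₂ ÷ 44.009 g/mol = 0.019355 mol
mol H = 2 × 0.1494 g H₂O ÷ 18.015 g/mol = 0.016586 mol
mol N = 2 × 0.1162 g N₂ ÷ 28.014 g/mol = 0.0082959 mol
mass O = 0.4981 − (0.23247 + 0.016719 + 0.11620) = 0.13271 g → mol O = 0.13271 ÷ 15.999 = 0.0082947 mol
Divide by the smallest (0.0082947 mol): C 2.333, H 2.000, N 1.000, O 1.000
Multiplying each by 3 gives whole numbers: C 7.00, H 6.00, N 3.00, O 3.00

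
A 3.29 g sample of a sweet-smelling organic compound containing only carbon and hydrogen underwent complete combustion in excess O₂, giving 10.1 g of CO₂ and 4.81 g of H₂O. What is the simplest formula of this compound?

C3H7

mol C = 10.1 g CO₂ ÷ 44.009 g/mol = 0.2295 mol
mol H = 2 × 4.81 g H₂O ÷ 18.015 g/mol = 0.5340 mol
Divide by the smallest (0.2295 mol): C 1.000, H 2.327
Multiplying each by 3 gives whole numbers: C 3.00, H 6.98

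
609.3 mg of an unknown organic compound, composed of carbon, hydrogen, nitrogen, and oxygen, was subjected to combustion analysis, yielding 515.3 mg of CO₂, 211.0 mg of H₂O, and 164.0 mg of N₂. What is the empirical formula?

C2H4N2O3

mol C = 0.5153 g CO₂ ÷ 44.009 g/mol = 0.011709 mol
mol H = 2 × 0.2110 g H₂O ÷ 18.015 g/mol = 0.023425 mol
mol N = 2 × 0.1640 g N₂ ÷ 28.014 g/mol = 0.011708 mol
mass O = 0.6093 − (0.14064 + 0.023612 + 0.16400) = 0.28105 g → mol O = 0.28105 ÷ 15.999 = 0.017567 mol
Divide by the smallest (0.011708 mol): C 1.000, H 2.001, N 1.000, O 1.500
Multiplying each by 2 gives whole numbers: C 2.00, H 4.00, N 2.00, O 3.00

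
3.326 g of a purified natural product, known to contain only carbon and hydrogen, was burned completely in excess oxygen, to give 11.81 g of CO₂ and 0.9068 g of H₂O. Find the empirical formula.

mol C = 11.81 g CO₂ ÷ 44.009 g/mol = 0.26835 mol
mol H = 2 × 0.9068 g H₂O ÷ 18.015 g/mol = 0.10067 mol
Divide by the smallest (0.10067 mol): C 2.666, H 1.000
Multiplying each by 3 gives whole numbers: C 8.00, H 3.00

C8H3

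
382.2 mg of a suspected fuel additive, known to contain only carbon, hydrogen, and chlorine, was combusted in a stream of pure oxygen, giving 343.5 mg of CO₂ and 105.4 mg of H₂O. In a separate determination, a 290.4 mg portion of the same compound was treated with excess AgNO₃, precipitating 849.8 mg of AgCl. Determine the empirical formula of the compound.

C2H3Cl2

mol C = 0.3435 g CO₂ ÷ 44.009 g/mol = 0.0078052 mol
mol H = 2 × 0.1054 g H₂O ÷ 18.015 g/mol = 0.011701 mol
From the AgCl data: mol Cl per gram of compound = (0.8498 ÷ 143.318) ÷ 0.2904 = 0.020418 mol/g, so in the 0.3822 g combustion sample mol Cl = 0.0078039 mol
Divide by the smallest (0.0078039 mol): C 1.000, H 1.499, Cl 1.000
Multiplying each by 2 gives whole numbers: C 2.00, H 3.00, Cl 2.00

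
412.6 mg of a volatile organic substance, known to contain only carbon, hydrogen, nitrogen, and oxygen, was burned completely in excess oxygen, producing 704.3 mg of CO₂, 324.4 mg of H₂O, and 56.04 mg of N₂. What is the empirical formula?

mol C = 0.7043 g CO₂ ÷ 44.009 g/mol = 0.016004 mol
mol H = 2 × 0.3244 g H₂O ÷ 18.015 g/mol = 0.036014 mol
mol N = 2 × 0.05604 g N₂ ÷ 28.014 g/mol = 0.0040009 mol
mass O = 0.4126 − (0.19222 + 0.036303 + 0.056040) = 0.12804 g → mol O = 0.12804 ÷ 15.999 = 0.0080029 mol
Divide by the smallest (0.0040009 mol): C 4.000, H 9.002, N 1.000, O 2.000

C4H9NO2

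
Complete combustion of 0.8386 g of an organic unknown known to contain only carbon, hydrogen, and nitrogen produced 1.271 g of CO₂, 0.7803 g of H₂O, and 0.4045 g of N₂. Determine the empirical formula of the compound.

mol C = 1.271 g CO₂ ÷ 44.009 g/mol = 0.028880 mol
mol H = 2 × 0.7803 g H₂O ÷ 18.015 g/mol = 0.086628 mol
mol N = 2 × 0.4045 g N₂ ÷ 28.014 g/mol = 0.028878 mol
Divide by the smallest (0.028878 mol): C 1.000, H 3.000, N 1.000

CH3N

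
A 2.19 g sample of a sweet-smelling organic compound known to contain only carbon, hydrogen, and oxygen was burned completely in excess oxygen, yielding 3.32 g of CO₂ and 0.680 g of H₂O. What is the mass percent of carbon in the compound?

41.4%

mol C = 3.32 g CO₂ ÷ 44.009 g/mol = 0.07544 mol
mol H = 2 × 0.680 g H₂O ÷ 18.015 g/mol = 0.07549 mol
mass O = 2.19 − (0.9061 + 0.07610) = 1.208 g → mol O = 1.208 ÷ 15.999 = 0.07549 mol
mass % C = 0.9061 g ÷ 2.19 g × 100%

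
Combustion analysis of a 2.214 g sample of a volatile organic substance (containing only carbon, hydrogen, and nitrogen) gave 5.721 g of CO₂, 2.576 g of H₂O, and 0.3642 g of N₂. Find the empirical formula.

C5H11N

mol C = 5.721 g CO₂ ÷ 44.009 g/mol = 0.13000 mol
mol H = 2 × 2.576 g H₂O ÷ 18.015 g/mol = 0.28598 mol
mol N = 2 × 0.3642 g N₂ ÷ 28.014 g/mol = 0.026001 mol
Divide by the smallest (0.026001 mol): C 5.000, H 10.999, N 1.000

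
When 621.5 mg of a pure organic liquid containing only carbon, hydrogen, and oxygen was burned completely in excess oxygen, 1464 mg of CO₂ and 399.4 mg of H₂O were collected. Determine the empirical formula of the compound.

mol C = 1.464 g CO₂ ÷ 44.009 g/mol = 0.033266 mol
mol H = 2 × 0.3994 g H₂O ÷ 18.015 g/mol = 0.044341 mol
mass O = 0.6215 − (0.39956 + 0.044696) = 0.17725 g → mol O = 0.17725 ÷ 15.999 = 0.011079 mol
Divide by the smallest (0.011079 mol): C 3.003, H 4.002, O 1.000

C3H4O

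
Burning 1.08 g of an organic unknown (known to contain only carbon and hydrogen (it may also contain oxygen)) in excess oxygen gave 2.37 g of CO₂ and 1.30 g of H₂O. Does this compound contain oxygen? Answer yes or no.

yes

mol C = 2.37 g CO₂ ÷ 44.009 g/mol = 0.05385 mol
mol H = 2 × 1.30 g H₂O ÷ 18.015 g/mol = 0.1443 mol
C and H account for only 0.7923 g of the 1.08 g sample; the remaining 0.2877 g must be oxygen.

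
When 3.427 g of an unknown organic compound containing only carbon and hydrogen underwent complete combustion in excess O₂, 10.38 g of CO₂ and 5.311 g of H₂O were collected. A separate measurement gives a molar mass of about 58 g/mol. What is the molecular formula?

mol C = 10.38 g CO₂ ÷ 44.009 g/mol = 0.23586 mol
mol H = 2 × 5.311 g H₂O ÷ 18.015 g/mol = 0.58962 mol
Divide by the smallest (0.23586 mol): C 1.000, H 2.500
Multiplying each by 2 gives whole numbers: C 2.00, H 5.00
Empirical formula: C2H5
Empirical-formula mass = 29.06 g/mol; 58 ÷ 29.06 ≈ 2, so the molecular formula is C4H10.

C4H10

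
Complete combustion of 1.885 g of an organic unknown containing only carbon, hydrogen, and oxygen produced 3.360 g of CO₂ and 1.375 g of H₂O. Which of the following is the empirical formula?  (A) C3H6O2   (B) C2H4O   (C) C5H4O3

(A) C3H6O2

mol C = 3.360 g CO₂ ÷ 44.009 g/mol = 0.076348 mol
mol H = 2 × 1.375 g H₂O ÷ 18.015 g/mol = 0.15265 mol
mass O = 1.885 − (0.91702 + 0.15387) = 0.81411 g → mol O = 0.81411 ÷ 15.999 = 0.050885 mol
Divide by the smallest (0.050885 mol): C 1.500, H 3.000, O 1.000
Multiplying each by 2 gives whole numbers: C 3.00, H 6.00, O 2.00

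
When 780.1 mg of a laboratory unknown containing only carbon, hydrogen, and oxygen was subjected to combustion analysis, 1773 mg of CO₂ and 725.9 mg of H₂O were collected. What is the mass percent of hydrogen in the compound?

10.41%

mol C = 1.773 g CO₂ ÷ 44.009 g/mol = 0.040287 mol
mol H = 2 × 0.7259 g H₂O ÷ 18.015 g/mol = 0.080588 mol
mass O = 0.7801 − (0.48389 + 0.081233) = 0.21498 g → mol O = 0.21498 ÷ 15.999 = 0.013437 mol
mass % H = 0.081233 g ÷ 0.7801 g × 100%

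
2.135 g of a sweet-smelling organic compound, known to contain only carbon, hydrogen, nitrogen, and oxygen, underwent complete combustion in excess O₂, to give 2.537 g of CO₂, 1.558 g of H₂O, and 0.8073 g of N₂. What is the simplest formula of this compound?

mol C = 2.537 g CO₂ ÷ 44.009 g/mol = 0.057647 mol
mol H = 2 × 1.558 g H₂O ÷ 18.015 g/mol = 0.17297 mol
mol N = 2 × 0.8073 g N₂ ÷ 28.014 g/mol = 0.057635 mol
mass O = 2.135 − (0.69240 + 0.17435 + 0.80730) = 0.46095 g → mol O = 0.46095 ÷ 15.999 = 0.028811 mol
Divide by the smallest (0.028811 mol): C 2.001, H 6.003, N 2.000, O 1.000

C2H6N2O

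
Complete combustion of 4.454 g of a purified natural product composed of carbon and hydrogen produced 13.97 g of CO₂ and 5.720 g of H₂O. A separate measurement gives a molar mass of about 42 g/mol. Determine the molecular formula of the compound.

mol C = 13.97 g CO₂ ÷ 44.009 g/mol = 0.31744 mol
mol H = 2 × 5.720 g H₂O ÷ 18.015 g/mol = 0.63503 mol
Divide by the smallest (0.31744 mol): C 1.000, H 2.000
Empirical formula: CH2
Empirical-formula mass = 14.03 g/mol; 42 ÷ 14.03 ≈ 3, so the molecular formula is C3H6.

C3H6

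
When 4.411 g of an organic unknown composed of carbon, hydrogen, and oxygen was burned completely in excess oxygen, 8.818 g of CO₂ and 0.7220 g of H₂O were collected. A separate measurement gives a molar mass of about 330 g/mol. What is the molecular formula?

C15H6O9

mol C = 8.818 g CO₂ ÷ 44.009 g/mol = 0.20037 mol
mol H = 2 × 0.7220 g H₂O ÷ 18.015 g/mol = 0.080155 mol
mass O = 4.411 − (2.4066 + 0.080797) = 1.9236 g → mol O = 1.9236 ÷ 15.999 = 0.12023 mol
Divide by the smallest (0.080155 mol): C 2.500, H 1.000, O 1.500
Multiplying each by 2 gives whole numbers: C 5.00, H 2.00, O 3.00
Empirical formula: C5H2O3
Empirical-formula mass = 110.07 g/mol; 330 ÷ 110.07 ≈ 3, so the molecular formula is C15H6O9.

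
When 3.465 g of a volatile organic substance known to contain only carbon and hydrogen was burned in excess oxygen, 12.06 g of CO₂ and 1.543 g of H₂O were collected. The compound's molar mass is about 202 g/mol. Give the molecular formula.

mol C = 12.06 g CO₂ ÷ 44.009 g/mol = 0.27403 mol
mol H = 2 × 1.543 g H₂O ÷ 18.015 g/mol = 0.17130 mol
Divide by the smallest (0.17130 mol): C 1.600, H 1.000
Multiplying each by 5 gives whole numbers: C 8.00, H 5.00
Empirical formula: C8H5
Empirical-formula mass = 101.13 g/mol; 202 ÷ 101.13 ≈ 2, so the molecular formula is C16H10.

C16H10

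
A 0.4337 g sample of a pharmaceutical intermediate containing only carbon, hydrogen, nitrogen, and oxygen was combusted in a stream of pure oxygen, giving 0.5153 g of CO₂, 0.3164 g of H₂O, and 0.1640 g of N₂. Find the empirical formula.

C2H6N2O

mol C = 0.5153 g CO₂ ÷ 44.009 g/mol = 0.011709 mol
mol H = 2 × 0.3164 g H₂O ÷ 18.015 g/mol = 0.035126 mol
mol N = 2 × 0.1640 g N₂ ÷ 28.014 g/mol = 0.011708 mol
mass O = 0.4337 − (0.14064 + 0.035407 + 0.16400) = 0.093656 g → mol O = 0.093656 ÷ 15.999 = 0.0058539 mol
Divide by the smallest (0.0058539 mol): C 2.000, H 6.001, N 2.000, O 1.000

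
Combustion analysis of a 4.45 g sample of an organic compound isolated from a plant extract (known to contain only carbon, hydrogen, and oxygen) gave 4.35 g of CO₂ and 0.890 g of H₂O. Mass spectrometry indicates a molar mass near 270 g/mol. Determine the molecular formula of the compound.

C6H6O12

mol C = 4.35 g CO₂ ÷ 44.009 g/mol = 0.09884 mol
mol H = 2 × 0.890 g H₂O ÷ 18.015 g/mol = 0.09881 mol
mass O = 4.45 − (1.187 + 0.09960) = 3.163 g → mol O = 3.163 ÷ 15.999 = 0.1977 mol
Divide by the smallest (0.09881 mol): C 1.000, H 1.000, O 2.001
Empirical formula: CHO2
Empirical-formula mass = 45.02 g/mol; 270 ÷ 45.02 ≈ 6, so the molecular formula is C6H6O12.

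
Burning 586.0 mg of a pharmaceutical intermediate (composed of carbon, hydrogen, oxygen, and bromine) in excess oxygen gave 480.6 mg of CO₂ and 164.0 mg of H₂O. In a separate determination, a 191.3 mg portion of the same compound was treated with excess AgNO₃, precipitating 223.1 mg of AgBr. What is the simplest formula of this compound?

C6H10Br2O5

mol C = 0.4806 g CO₂ ÷ 44.009 g/mol = 0.010920 mol
mol H = 2 × 0.1640 g H₂O ÷ 18.015 g/mol = 0.018207 mol
From the AgBr data: mol Br per gram of compound = (0.2231 ÷ 187.772) ÷ 0.1913 = 0.0062109 mol/g, so in the 0.5860 g combustion sample mol Br = 0.0036396 mol
mass O = 0.5860 − (0.13117 + 0.018353 + 0.29082) = 0.14566 g → mol O = 0.14566 ÷ 15.999 = 0.0091046 mol
Divide by the smallest (0.0036396 mol): C 3.000, H 5.003, Br 1.000, O 2.502
Multiplying each by 2 gives whole numbers: C 6.00, H 10.01, Br 2.00, O 5.00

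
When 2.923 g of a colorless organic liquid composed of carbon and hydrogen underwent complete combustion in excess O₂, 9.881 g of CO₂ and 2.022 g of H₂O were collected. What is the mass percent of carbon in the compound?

92.26%

mol C = 9.881 g CO₂ ÷ 44.009 g/mol = 0.22452 mol
mol H = 2 × 2.022 g H₂O ÷ 18.015 g/mol = 0.22448 mol
mass % C = 2.6967 g ÷ 2.923 g × 100%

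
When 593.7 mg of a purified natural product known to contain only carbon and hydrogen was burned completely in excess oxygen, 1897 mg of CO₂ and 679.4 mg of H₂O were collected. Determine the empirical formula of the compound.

mol C = 1.897 g CO₂ ÷ 44.009 g/mol = 0.043105 mol
mol H = 2 × 0.6794 g H₂O ÷ 18.015 g/mol = 0.075426 mol
Divide by the smallest (0.043105 mol): C 1.000, H 1.750
Multiplying each by 4 gives whole numbers: C 4.00, H 7.00

C4H7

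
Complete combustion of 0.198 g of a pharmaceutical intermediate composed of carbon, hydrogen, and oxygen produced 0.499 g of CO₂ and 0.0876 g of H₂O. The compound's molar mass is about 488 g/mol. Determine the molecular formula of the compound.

C28H24O8

mol C = 0.499 g CO₂ ÷ 44.009 g/mol = 0.01134 mol
mol H = 2 × 0.0876 g H₂O ÷ 18.015 g/mol = 0.009725 mol
mass O = 0.198 − (0.1362 + 0.009803) = 0.05201 g → mol O = 0.05201 ÷ 15.999 = 0.003251 mol
Divide by the smallest (0.003251 mol): C 3.488, H 2.992, O 1.000
Multiplying each by 2 gives whole numbers: C 6.98, H 5.98, O 2.00
Empirical formula: C7H6O2
Empirical-formula mass = 122.12 g/mol; 488 ÷ 122.12 ≈ 4, so the molecular formula is C28H24O8.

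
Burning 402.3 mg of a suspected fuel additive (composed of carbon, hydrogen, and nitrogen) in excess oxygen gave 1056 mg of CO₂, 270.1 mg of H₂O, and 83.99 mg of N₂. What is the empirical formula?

C4H5N

mol C = 1.056 g CO₂ ÷ 44.009 g/mol = 0.023995 mol
mol H = 2 × 0.2701 g H₂O ÷ 18.015 g/mol = 0.029986 mol
mol N = 2 × 0.08399 g N₂ ÷ 28.014 g/mol = 0.0059963 mol
Divide by the smallest (0.0059963 mol): C 4.002, H 5.001, N 1.000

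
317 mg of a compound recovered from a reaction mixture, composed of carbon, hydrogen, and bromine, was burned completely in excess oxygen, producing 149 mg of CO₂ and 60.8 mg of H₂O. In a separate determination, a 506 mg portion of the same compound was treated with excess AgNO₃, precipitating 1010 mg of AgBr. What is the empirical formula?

CH2Br

mol C = 0.149 g CO₂ ÷ 44.009 g/mol = 0.003386 mol
mol H = 2 × 0.0608 g H₂O ÷ 18.015 g/mol = 0.006750 mol
From the AgBr data: mol Br per gram of compound = (1.01 ÷ 187.772) ÷ 0.506 = 0.01063 mol/g, so in the 0.317 g combustion sample mol Br = 0.003370 mol
Divide by the smallest (0.003370 mol): C 1.005, H 2.003, Br 1.000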